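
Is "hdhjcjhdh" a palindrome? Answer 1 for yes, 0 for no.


Input: hdhjcjhdh
Reversed: hdhjcjhdh
  Compare pos 0 ('h') with pos 8 ('h'): match
  Compare pos 1 ('d') with pos 7 ('d'): match
  Compare pos 2 ('h') with pos 6 ('h'): match
  Compare pos 3 ('j') with pos 5 ('j'): match
Result: palindrome

1


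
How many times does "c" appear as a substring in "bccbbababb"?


Searching for "c" in "bccbbababb"
Scanning each position:
  Position 0: "b" => no
  Position 1: "c" => MATCH
  Position 2: "c" => MATCH
  Position 3: "b" => no
  Position 4: "b" => no
  Position 5: "a" => no
  Position 6: "b" => no
  Position 7: "a" => no
  Position 8: "b" => no
  Position 9: "b" => no
Total occurrences: 2

2


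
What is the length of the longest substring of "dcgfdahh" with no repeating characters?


Input: "dcgfdahh"
Sliding window (track last position of each char):
  Position 0 ('d'): window [0,0] length 1 -- new best
  Position 1 ('c'): window [0,1] length 2 -- new best
  Position 2 ('g'): window [0,2] length 3 -- new best
  Position 3 ('f'): window [0,3] length 4 -- new best
  Position 4 ('d'): repeat (last at 0), move window start to 1
  Position 4 ('d'): window [1,4] length 4
  Position 5 ('a'): window [1,5] length 5 -- new best
  Position 6 ('h'): window [1,6] length 6 -- new best
  Position 7 ('h'): repeat (last at 6), move window start to 7
  Position 7 ('h'): window [7,7] length 1
Longest substring with no repeats: "cgfdah" with length 6

6


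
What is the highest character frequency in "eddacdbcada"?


Input: eddacdbcada
Character counts:
  'a': 3
  'b': 1
  'c': 2
  'd': 4
  'e': 1
Maximum frequency: 4

4


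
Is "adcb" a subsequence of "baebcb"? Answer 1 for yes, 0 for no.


Check if "adcb" is a subsequence of "baebcb"
Greedy scan:
  Position 0 ('b'): no match needed
  Position 1 ('a'): matches sub[0] = 'a'
  Position 2 ('e'): no match needed
  Position 3 ('b'): no match needed
  Position 4 ('c'): no match needed
  Position 5 ('b'): no match needed
Only matched 1/4 characters => not a subsequence

0


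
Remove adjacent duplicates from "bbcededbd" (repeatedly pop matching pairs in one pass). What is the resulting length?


Input: bbcededbd
Stack-based adjacent duplicate removal:
  Read 'b': push. Stack: b
  Read 'b': matches stack top 'b' => pop. Stack: (empty)
  Read 'c': push. Stack: c
  Read 'e': push. Stack: ce
  Read 'd': push. Stack: ced
  Read 'e': push. Stack: cede
  Read 'd': push. Stack: ceded
  Read 'b': push. Stack: cededb
  Read 'd': push. Stack: cededbd
Final stack: "cededbd" (length 7)

7


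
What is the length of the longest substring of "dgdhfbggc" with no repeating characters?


Input: "dgdhfbggc"
Sliding window (track last position of each char):
  Position 0 ('d'): window [0,0] length 1 -- new best
  Position 1 ('g'): window [0,1] length 2 -- new best
  Position 2 ('d'): repeat (last at 0), move window start to 1
  Position 2 ('d'): window [1,2] length 2
  Position 3 ('h'): window [1,3] length 3 -- new best
  Position 4 ('f'): window [1,4] length 4 -- new best
  Position 5 ('b'): window [1,5] length 5 -- new best
  Position 6 ('g'): repeat (last at 1), move window start to 2
  Position 6 ('g'): window [2,6] length 5
  Position 7 ('g'): repeat (last at 6), move window start to 7
  Position 7 ('g'): window [7,7] length 1
  Position 8 ('c'): window [7,8] length 2
Longest substring with no repeats: "gdhfb" with length 5

5


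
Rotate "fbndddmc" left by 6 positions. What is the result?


Input: "fbndddmc", rotate left by 6
First 6 characters: "fbnddd"
Remaining characters: "mc"
Concatenate remaining + first: "mc" + "fbnddd" = "mcfbnddd"

mcfbnddd


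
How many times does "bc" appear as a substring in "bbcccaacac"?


Searching for "bc" in "bbcccaacac"
Scanning each position:
  Position 0: "bb" => no
  Position 1: "bc" => MATCH
  Position 2: "cc" => no
  Position 3: "cc" => no
  Position 4: "ca" => no
  Position 5: "aa" => no
  Position 6: "ac" => no
  Position 7: "ca" => no
  Position 8: "ac" => no
Total occurrences: 1

1


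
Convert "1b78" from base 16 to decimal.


Input: "1b78" in base 16
Positional expansion:
  Digit '1' (value 1) x 16^3 = 4096
  Digit 'b' (value 11) x 16^2 = 2816
  Digit '7' (value 7) x 16^1 = 112
  Digit '8' (value 8) x 16^0 = 8
Sum = 7032

7032


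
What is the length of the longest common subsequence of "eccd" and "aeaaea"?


LCS of "eccd" and "aeaaea"
DP table:
           a    e    a    a    e    a
      0    0    0    0    0    0    0
  e   0    0    1    1    1    1    1
  c   0    0    1    1    1    1    1
  c   0    0    1    1    1    1    1
  d   0    0    1    1    1    1    1
LCS length = dp[4][6] = 1

1


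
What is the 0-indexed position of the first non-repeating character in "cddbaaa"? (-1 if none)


Input: cddbaaa
Character frequencies:
  'a': 3
  'b': 1
  'c': 1
  'd': 2
Scanning left to right for freq == 1:
  Position 0 ('c'): unique! => answer = 0

0


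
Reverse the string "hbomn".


Input: hbomn
Reading characters right to left:
  Position 4: 'n'
  Position 3: 'm'
  Position 2: 'o'
  Position 1: 'b'
  Position 0: 'h'
Reversed: nmobh

nmobh


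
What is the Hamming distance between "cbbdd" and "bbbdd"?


Comparing "cbbdd" and "bbbdd" position by position:
  Position 0: 'c' vs 'b' => differ
  Position 1: 'b' vs 'b' => same
  Position 2: 'b' vs 'b' => same
  Position 3: 'd' vs 'd' => same
  Position 4: 'd' vs 'd' => same
Total differences (Hamming distance): 1

1


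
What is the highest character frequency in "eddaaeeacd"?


Input: eddaaeeacd
Character counts:
  'a': 3
  'c': 1
  'd': 3
  'e': 3
Maximum frequency: 3

3


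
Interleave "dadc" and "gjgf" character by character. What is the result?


Interleaving "dadc" and "gjgf":
  Position 0: 'd' from first, 'g' from second => "dg"
  Position 1: 'a' from first, 'j' from second => "aj"
  Position 2: 'd' from first, 'g' from second => "dg"
  Position 3: 'c' from first, 'f' from second => "cf"
Result: dgajdgcf

dgajdgcf


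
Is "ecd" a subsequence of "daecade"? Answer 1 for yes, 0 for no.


Check if "ecd" is a subsequence of "daecade"
Greedy scan:
  Position 0 ('d'): no match needed
  Position 1 ('a'): no match needed
  Position 2 ('e'): matches sub[0] = 'e'
  Position 3 ('c'): matches sub[1] = 'c'
  Position 4 ('a'): no match needed
  Position 5 ('d'): matches sub[2] = 'd'
  Position 6 ('e'): no match needed
All 3 characters matched => is a subsequence

1


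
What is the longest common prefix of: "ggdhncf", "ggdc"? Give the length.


Words: ggdhncf, ggdc
  Position 0: all 'g' => match
  Position 1: all 'g' => match
  Position 2: all 'd' => match
  Position 3: ('h', 'c') => mismatch, stop
LCP = "ggd" (length 3)

3


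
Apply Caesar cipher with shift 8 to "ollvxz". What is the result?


Caesar cipher: shift "ollvxz" by 8
  'o' (pos 14) + 8 = pos 22 = 'w'
  'l' (pos 11) + 8 = pos 19 = 't'
  'l' (pos 11) + 8 = pos 19 = 't'
  'v' (pos 21) + 8 = pos 3 = 'd'
  'x' (pos 23) + 8 = pos 5 = 'f'
  'z' (pos 25) + 8 = pos 7 = 'h'
Result: wttdfh

wttdfh


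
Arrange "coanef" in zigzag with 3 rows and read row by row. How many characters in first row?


Zigzag "coanef" into 3 rows:
Placing characters:
  'c' => row 0
  'o' => row 1
  'a' => row 2
  'n' => row 1
  'e' => row 0
  'f' => row 1
Rows:
  Row 0: "ce"
  Row 1: "onf"
  Row 2: "a"
First row length: 2

2


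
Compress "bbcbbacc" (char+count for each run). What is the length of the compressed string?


Input: bbcbbacc
Runs:
  'b' x 2 => "b2"
  'c' x 1 => "c1"
  'b' x 2 => "b2"
  'a' x 1 => "a1"
  'c' x 2 => "c2"
Compressed: "b2c1b2a1c2"
Compressed length: 10

10


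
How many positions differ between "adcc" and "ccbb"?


Comparing "adcc" and "ccbb" position by position:
  Position 0: 'a' vs 'c' => DIFFER
  Position 1: 'd' vs 'c' => DIFFER
  Position 2: 'c' vs 'b' => DIFFER
  Position 3: 'c' vs 'b' => DIFFER
Positions that differ: 4

4


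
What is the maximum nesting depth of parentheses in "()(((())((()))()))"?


Input: "()(((())((()))()))"
Tracking depth:
  Position 0 '(': depth becomes 1
  Position 1 ')': depth becomes 0
  Position 2 '(': depth becomes 1
  Position 3 '(': depth becomes 2
  Position 4 '(': depth becomes 3
  Position 5 '(': depth becomes 4
  Position 6 ')': depth becomes 3
  Position 7 ')': depth becomes 2
  Position 8 '(': depth becomes 3
  Position 9 '(': depth becomes 4
  Position 10 '(': depth becomes 5
  Position 11 ')': depth becomes 4
  Position 12 ')': depth becomes 3
  Position 13 ')': depth becomes 2
  Position 14 '(': depth becomes 3
  Position 15 ')': depth becomes 2
  Position 16 ')': depth becomes 1
  Position 17 ')': depth becomes 0
Maximum depth reached: 5

5


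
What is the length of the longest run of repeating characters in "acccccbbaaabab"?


Input: "acccccbbaaabab"
Scanning for longest run:
  Position 1 ('c'): new char, reset run to 1
  Position 2 ('c'): continues run of 'c', length=2
  Position 3 ('c'): continues run of 'c', length=3
  Position 4 ('c'): continues run of 'c', length=4
  Position 5 ('c'): continues run of 'c', length=5
  Position 6 ('b'): new char, reset run to 1
  Position 7 ('b'): continues run of 'b', length=2
  Position 8 ('a'): new char, reset run to 1
  Position 9 ('a'): continues run of 'a', length=2
  Position 10 ('a'): continues run of 'a', length=3
  Position 11 ('b'): new char, reset run to 1
  Position 12 ('a'): new char, reset run to 1
  Position 13 ('b'): new char, reset run to 1
Longest run: 'c' with length 5

5


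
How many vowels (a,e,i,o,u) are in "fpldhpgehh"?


Input: fpldhpgehh
Checking each character:
  'f' at position 0: consonant
  'p' at position 1: consonant
  'l' at position 2: consonant
  'd' at position 3: consonant
  'h' at position 4: consonant
  'p' at position 5: consonant
  'g' at position 6: consonant
  'e' at position 7: vowel (running total: 1)
  'h' at position 8: consonant
  'h' at position 9: consonant
Total vowels: 1

1


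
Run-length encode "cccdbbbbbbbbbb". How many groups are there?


Input: cccdbbbbbbbbbb
Scanning for consecutive runs:
  Group 1: 'c' x 3 (positions 0-2)
  Group 2: 'd' x 1 (positions 3-3)
  Group 3: 'b' x 10 (positions 4-13)
Total groups: 3

3


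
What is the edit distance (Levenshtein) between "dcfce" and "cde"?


Computing edit distance: "dcfce" -> "cde"
DP table:
           c    d    e
      0    1    2    3
  d   1    1    1    2
  c   2    1    2    2
  f   3    2    2    3
  c   4    3    3    3
  e   5    4    4    3
Edit distance = dp[5][3] = 3

3


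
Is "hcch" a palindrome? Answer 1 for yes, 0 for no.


Input: hcch
Reversed: hcch
  Compare pos 0 ('h') with pos 3 ('h'): match
  Compare pos 1 ('c') with pos 2 ('c'): match
Result: palindrome

1


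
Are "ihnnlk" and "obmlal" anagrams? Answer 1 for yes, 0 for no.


Strings: "ihnnlk", "obmlal"
Sorted first:  hiklnn
Sorted second: abllmo
Differ at position 0: 'h' vs 'a' => not anagrams

0


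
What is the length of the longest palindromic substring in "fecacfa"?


Input: "fecacfa"
Checking substrings for palindromes:
  [2:5] "cac" (len 3) => palindrome
Longest palindromic substring: "cac" with length 3

3


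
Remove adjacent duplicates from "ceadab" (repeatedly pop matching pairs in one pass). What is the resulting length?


Input: ceadab
Stack-based adjacent duplicate removal:
  Read 'c': push. Stack: c
  Read 'e': push. Stack: ce
  Read 'a': push. Stack: cea
  Read 'd': push. Stack: cead
  Read 'a': push. Stack: ceada
  Read 'b': push. Stack: ceadab
Final stack: "ceadab" (length 6)

6


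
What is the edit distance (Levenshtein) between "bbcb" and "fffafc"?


Computing edit distance: "bbcb" -> "fffafc"
DP table:
           f    f    f    a    f    c
      0    1    2    3    4    5    6
  b   1    1    2    3    4    5    6
  b   2    2    2    3    4    5    6
  c   3    3    3    3    4    5    5
  b   4    4    4    4    4    5    6
Edit distance = dp[4][6] = 6

6


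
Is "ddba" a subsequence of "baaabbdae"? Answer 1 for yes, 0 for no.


Check if "ddba" is a subsequence of "baaabbdae"
Greedy scan:
  Position 0 ('b'): no match needed
  Position 1 ('a'): no match needed
  Position 2 ('a'): no match needed
  Position 3 ('a'): no match needed
  Position 4 ('b'): no match needed
  Position 5 ('b'): no match needed
  Position 6 ('d'): matches sub[0] = 'd'
  Position 7 ('a'): no match needed
  Position 8 ('e'): no match needed
Only matched 1/4 characters => not a subsequence

0


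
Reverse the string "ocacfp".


Input: ocacfp
Reading characters right to left:
  Position 5: 'p'
  Position 4: 'f'
  Position 3: 'c'
  Position 2: 'a'
  Position 1: 'c'
  Position 0: 'o'
Reversed: pfcaco

pfcaco


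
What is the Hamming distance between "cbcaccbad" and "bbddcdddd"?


Comparing "cbcaccbad" and "bbddcdddd" position by position:
  Position 0: 'c' vs 'b' => differ
  Position 1: 'b' vs 'b' => same
  Position 2: 'c' vs 'd' => differ
  Position 3: 'a' vs 'd' => differ
  Position 4: 'c' vs 'c' => same
  Position 5: 'c' vs 'd' => differ
  Position 6: 'b' vs 'd' => differ
  Position 7: 'a' vs 'd' => differ
  Position 8: 'd' vs 'd' => same
Total differences (Hamming distance): 6

6


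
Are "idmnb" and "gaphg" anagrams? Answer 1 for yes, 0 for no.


Strings: "idmnb", "gaphg"
Sorted first:  bdimn
Sorted second: agghp
Differ at position 0: 'b' vs 'a' => not anagrams

0


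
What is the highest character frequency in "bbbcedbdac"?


Input: bbbcedbdac
Character counts:
  'a': 1
  'b': 4
  'c': 2
  'd': 2
  'e': 1
Maximum frequency: 4

4


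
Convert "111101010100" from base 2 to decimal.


Input: "111101010100" in base 2
Positional expansion:
  Digit '1' (value 1) x 2^11 = 2048
  Digit '1' (value 1) x 2^10 = 1024
  Digit '1' (value 1) x 2^9 = 512
  Digit '1' (value 1) x 2^8 = 256
  Digit '0' (value 0) x 2^7 = 0
  Digit '1' (value 1) x 2^6 = 64
  Digit '0' (value 0) x 2^5 = 0
  Digit '1' (value 1) x 2^4 = 16
  Digit '0' (value 0) x 2^3 = 0
  Digit '1' (value 1) x 2^2 = 4
  Digit '0' (value 0) x 2^1 = 0
  Digit '0' (value 0) x 2^0 = 0
Sum = 3924

3924


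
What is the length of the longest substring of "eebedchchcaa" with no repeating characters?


Input: "eebedchchcaa"
Sliding window (track last position of each char):
  Position 0 ('e'): window [0,0] length 1 -- new best
  Position 1 ('e'): repeat (last at 0), move window start to 1
  Position 1 ('e'): window [1,1] length 1
  Position 2 ('b'): window [1,2] length 2 -- new best
  Position 3 ('e'): repeat (last at 1), move window start to 2
  Position 3 ('e'): window [2,3] length 2
  Position 4 ('d'): window [2,4] length 3 -- new best
  Position 5 ('c'): window [2,5] length 4 -- new best
  Position 6 ('h'): window [2,6] length 5 -- new best
  Position 7 ('c'): repeat (last at 5), move window start to 6
  Position 7 ('c'): window [6,7] length 2
  Position 8 ('h'): repeat (last at 6), move window start to 7
  Position 8 ('h'): window [7,8] length 2
  Position 9 ('c'): repeat (last at 7), move window start to 8
  Position 9 ('c'): window [8,9] length 2
  Position 10 ('a'): window [8,10] length 3
  Position 11 ('a'): repeat (last at 10), move window start to 11
  Position 11 ('a'): window [11,11] length 1
Longest substring with no repeats: "bedch" with length 5

5


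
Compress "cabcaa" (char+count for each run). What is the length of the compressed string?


Input: cabcaa
Runs:
  'c' x 1 => "c1"
  'a' x 1 => "a1"
  'b' x 1 => "b1"
  'c' x 1 => "c1"
  'a' x 2 => "a2"
Compressed: "c1a1b1c1a2"
Compressed length: 10

10


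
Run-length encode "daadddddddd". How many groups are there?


Input: daadddddddd
Scanning for consecutive runs:
  Group 1: 'd' x 1 (positions 0-0)
  Group 2: 'a' x 2 (positions 1-2)
  Group 3: 'd' x 8 (positions 3-10)
Total groups: 3

3


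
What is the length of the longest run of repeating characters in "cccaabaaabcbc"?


Input: "cccaabaaabcbc"
Scanning for longest run:
  Position 1 ('c'): continues run of 'c', length=2
  Position 2 ('c'): continues run of 'c', length=3
  Position 3 ('a'): new char, reset run to 1
  Position 4 ('a'): continues run of 'a', length=2
  Position 5 ('b'): new char, reset run to 1
  Position 6 ('a'): new char, reset run to 1
  Position 7 ('a'): continues run of 'a', length=2
  Position 8 ('a'): continues run of 'a', length=3
  Position 9 ('b'): new char, reset run to 1
  Position 10 ('c'): new char, reset run to 1
  Position 11 ('b'): new char, reset run to 1
  Position 12 ('c'): new char, reset run to 1
Longest run: 'c' with length 3

3


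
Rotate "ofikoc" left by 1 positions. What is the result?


Input: "ofikoc", rotate left by 1
First 1 characters: "o"
Remaining characters: "fikoc"
Concatenate remaining + first: "fikoc" + "o" = "fikoco"

fikoco


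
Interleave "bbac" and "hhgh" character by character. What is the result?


Interleaving "bbac" and "hhgh":
  Position 0: 'b' from first, 'h' from second => "bh"
  Position 1: 'b' from first, 'h' from second => "bh"
  Position 2: 'a' from first, 'g' from second => "ag"
  Position 3: 'c' from first, 'h' from second => "ch"
Result: bhbhagch

bhbhagch


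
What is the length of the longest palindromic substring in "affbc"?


Input: "affbc"
Checking substrings for palindromes:
  [1:3] "ff" (len 2) => palindrome
Longest palindromic substring: "ff" with length 2

2


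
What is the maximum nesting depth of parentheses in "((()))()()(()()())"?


Input: "((()))()()(()()())"
Tracking depth:
  Position 0 '(': depth becomes 1
  Position 1 '(': depth becomes 2
  Position 2 '(': depth becomes 3
  Position 3 ')': depth becomes 2
  Position 4 ')': depth becomes 1
  Position 5 ')': depth becomes 0
  Position 6 '(': depth becomes 1
  Position 7 ')': depth becomes 0
  Position 8 '(': depth becomes 1
  Position 9 ')': depth becomes 0
  Position 10 '(': depth becomes 1
  Position 11 '(': depth becomes 2
  Position 12 ')': depth becomes 1
  Position 13 '(': depth becomes 2
  Position 14 ')': depth becomes 1
  Position 15 '(': depth becomes 2
  Position 16 ')': depth becomes 1
  Position 17 ')': depth becomes 0
Maximum depth reached: 3

3


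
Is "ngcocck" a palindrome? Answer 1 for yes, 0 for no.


Input: ngcocck
Reversed: kccocgn
  Compare pos 0 ('n') with pos 6 ('k'): MISMATCH
  Compare pos 1 ('g') with pos 5 ('c'): MISMATCH
  Compare pos 2 ('c') with pos 4 ('c'): match
Result: not a palindrome

0


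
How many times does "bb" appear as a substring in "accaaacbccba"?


Searching for "bb" in "accaaacbccba"
Scanning each position:
  Position 0: "ac" => no
  Position 1: "cc" => no
  Position 2: "ca" => no
  Position 3: "aa" => no
  Position 4: "aa" => no
  Position 5: "ac" => no
  Position 6: "cb" => no
  Position 7: "bc" => no
  Position 8: "cc" => no
  Position 9: "cb" => no
  Position 10: "ba" => no
Total occurrences: 0

0


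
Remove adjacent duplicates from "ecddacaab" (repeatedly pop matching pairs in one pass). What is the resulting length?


Input: ecddacaab
Stack-based adjacent duplicate removal:
  Read 'e': push. Stack: e
  Read 'c': push. Stack: ec
  Read 'd': push. Stack: ecd
  Read 'd': matches stack top 'd' => pop. Stack: ec
  Read 'a': push. Stack: eca
  Read 'c': push. Stack: ecac
  Read 'a': push. Stack: ecaca
  Read 'a': matches stack top 'a' => pop. Stack: ecac
  Read 'b': push. Stack: ecacb
Final stack: "ecacb" (length 5)

5


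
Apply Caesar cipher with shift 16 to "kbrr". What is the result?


Caesar cipher: shift "kbrr" by 16
  'k' (pos 10) + 16 = pos 0 = 'a'
  'b' (pos 1) + 16 = pos 17 = 'r'
  'r' (pos 17) + 16 = pos 7 = 'h'
  'r' (pos 17) + 16 = pos 7 = 'h'
Result: arhh

arhh


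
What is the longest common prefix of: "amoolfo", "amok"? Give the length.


Words: amoolfo, amok
  Position 0: all 'a' => match
  Position 1: all 'm' => match
  Position 2: all 'o' => match
  Position 3: ('o', 'k') => mismatch, stop
LCP = "amo" (length 3)

3


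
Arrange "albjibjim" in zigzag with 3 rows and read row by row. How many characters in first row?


Zigzag "albjibjim" into 3 rows:
Placing characters:
  'a' => row 0
  'l' => row 1
  'b' => row 2
  'j' => row 1
  'i' => row 0
  'b' => row 1
  'j' => row 2
  'i' => row 1
  'm' => row 0
Rows:
  Row 0: "aim"
  Row 1: "ljbi"
  Row 2: "bj"
First row length: 3

3


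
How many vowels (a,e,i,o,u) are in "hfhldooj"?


Input: hfhldooj
Checking each character:
  'h' at position 0: consonant
  'f' at position 1: consonant
  'h' at position 2: consonant
  'l' at position 3: consonant
  'd' at position 4: consonant
  'o' at position 5: vowel (running total: 1)
  'o' at position 6: vowel (running total: 2)
  'j' at position 7: consonant
Total vowels: 2

2


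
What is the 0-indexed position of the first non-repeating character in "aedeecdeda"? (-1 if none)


Input: aedeecdeda
Character frequencies:
  'a': 2
  'c': 1
  'd': 3
  'e': 4
Scanning left to right for freq == 1:
  Position 0 ('a'): freq=2, skip
  Position 1 ('e'): freq=4, skip
  Position 2 ('d'): freq=3, skip
  Position 3 ('e'): freq=4, skip
  Position 4 ('e'): freq=4, skip
  Position 5 ('c'): unique! => answer = 5

5


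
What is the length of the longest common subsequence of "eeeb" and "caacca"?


LCS of "eeeb" and "caacca"
DP table:
           c    a    a    c    c    a
      0    0    0    0    0    0    0
  e   0    0    0    0    0    0    0
  e   0    0    0    0    0    0    0
  e   0    0    0    0    0    0    0
  b   0    0    0    0    0    0    0
LCS length = dp[4][6] = 0

0


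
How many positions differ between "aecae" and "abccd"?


Comparing "aecae" and "abccd" position by position:
  Position 0: 'a' vs 'a' => same
  Position 1: 'e' vs 'b' => DIFFER
  Position 2: 'c' vs 'c' => same
  Position 3: 'a' vs 'c' => DIFFER
  Position 4: 'e' vs 'd' => DIFFER
Positions that differ: 3

3


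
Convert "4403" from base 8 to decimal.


Input: "4403" in base 8
Positional expansion:
  Digit '4' (value 4) x 8^3 = 2048
  Digit '4' (value 4) x 8^2 = 256
  Digit '0' (value 0) x 8^1 = 0
  Digit '3' (value 3) x 8^0 = 3
Sum = 2307

2307


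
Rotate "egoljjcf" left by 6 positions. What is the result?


Input: "egoljjcf", rotate left by 6
First 6 characters: "egoljj"
Remaining characters: "cf"
Concatenate remaining + first: "cf" + "egoljj" = "cfegoljj"

cfegoljj


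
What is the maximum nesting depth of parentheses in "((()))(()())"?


Input: "((()))(()())"
Tracking depth:
  Position 0 '(': depth becomes 1
  Position 1 '(': depth becomes 2
  Position 2 '(': depth becomes 3
  Position 3 ')': depth becomes 2
  Position 4 ')': depth becomes 1
  Position 5 ')': depth becomes 0
  Position 6 '(': depth becomes 1
  Position 7 '(': depth becomes 2
  Position 8 ')': depth becomes 1
  Position 9 '(': depth becomes 2
  Position 10 ')': depth becomes 1
  Position 11 ')': depth becomes 0
Maximum depth reached: 3

3


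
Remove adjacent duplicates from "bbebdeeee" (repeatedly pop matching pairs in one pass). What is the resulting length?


Input: bbebdeeee
Stack-based adjacent duplicate removal:
  Read 'b': push. Stack: b
  Read 'b': matches stack top 'b' => pop. Stack: (empty)
  Read 'e': push. Stack: e
  Read 'b': push. Stack: eb
  Read 'd': push. Stack: ebd
  Read 'e': push. Stack: ebde
  Read 'e': matches stack top 'e' => pop. Stack: ebd
  Read 'e': push. Stack: ebde
  Read 'e': matches stack top 'e' => pop. Stack: ebd
Final stack: "ebd" (length 3)

3


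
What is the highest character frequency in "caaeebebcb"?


Input: caaeebebcb
Character counts:
  'a': 2
  'b': 3
  'c': 2
  'e': 3
Maximum frequency: 3

3


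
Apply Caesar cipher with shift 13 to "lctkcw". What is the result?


Caesar cipher: shift "lctkcw" by 13
  'l' (pos 11) + 13 = pos 24 = 'y'
  'c' (pos 2) + 13 = pos 15 = 'p'
  't' (pos 19) + 13 = pos 6 = 'g'
  'k' (pos 10) + 13 = pos 23 = 'x'
  'c' (pos 2) + 13 = pos 15 = 'p'
  'w' (pos 22) + 13 = pos 9 = 'j'
Result: ypgxpj

ypgxpj


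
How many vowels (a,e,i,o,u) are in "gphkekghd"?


Input: gphkekghd
Checking each character:
  'g' at position 0: consonant
  'p' at position 1: consonant
  'h' at position 2: consonant
  'k' at position 3: consonant
  'e' at position 4: vowel (running total: 1)
  'k' at position 5: consonant
  'g' at position 6: consonant
  'h' at position 7: consonant
  'd' at position 8: consonant
Total vowels: 1

1


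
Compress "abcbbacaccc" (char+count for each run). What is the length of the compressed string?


Input: abcbbacaccc
Runs:
  'a' x 1 => "a1"
  'b' x 1 => "b1"
  'c' x 1 => "c1"
  'b' x 2 => "b2"
  'a' x 1 => "a1"
  'c' x 1 => "c1"
  'a' x 1 => "a1"
  'c' x 3 => "c3"
Compressed: "a1b1c1b2a1c1a1c3"
Compressed length: 16

16


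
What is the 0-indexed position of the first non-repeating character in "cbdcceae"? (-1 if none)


Input: cbdcceae
Character frequencies:
  'a': 1
  'b': 1
  'c': 3
  'd': 1
  'e': 2
Scanning left to right for freq == 1:
  Position 0 ('c'): freq=3, skip
  Position 1 ('b'): unique! => answer = 1

1


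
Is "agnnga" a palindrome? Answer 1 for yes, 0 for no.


Input: agnnga
Reversed: agnnga
  Compare pos 0 ('a') with pos 5 ('a'): match
  Compare pos 1 ('g') with pos 4 ('g'): match
  Compare pos 2 ('n') with pos 3 ('n'): match
Result: palindrome

1


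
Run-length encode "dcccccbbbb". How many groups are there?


Input: dcccccbbbb
Scanning for consecutive runs:
  Group 1: 'd' x 1 (positions 0-0)
  Group 2: 'c' x 5 (positions 1-5)
  Group 3: 'b' x 4 (positions 6-9)
Total groups: 3

3


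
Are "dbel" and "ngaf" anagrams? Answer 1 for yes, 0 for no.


Strings: "dbel", "ngaf"
Sorted first:  bdel
Sorted second: afgn
Differ at position 0: 'b' vs 'a' => not anagrams

0


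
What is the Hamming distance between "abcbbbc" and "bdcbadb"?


Comparing "abcbbbc" and "bdcbadb" position by position:
  Position 0: 'a' vs 'b' => differ
  Position 1: 'b' vs 'd' => differ
  Position 2: 'c' vs 'c' => same
  Position 3: 'b' vs 'b' => same
  Position 4: 'b' vs 'a' => differ
  Position 5: 'b' vs 'd' => differ
  Position 6: 'c' vs 'b' => differ
Total differences (Hamming distance): 5

5


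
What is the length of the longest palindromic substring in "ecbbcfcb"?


Input: "ecbbcfcb"
Checking substrings for palindromes:
  [3:8] "bcfcb" (len 5) => palindrome
  [1:5] "cbbc" (len 4) => palindrome
  [4:7] "cfc" (len 3) => palindrome
  [2:4] "bb" (len 2) => palindrome
Longest palindromic substring: "bcfcb" with length 5

5


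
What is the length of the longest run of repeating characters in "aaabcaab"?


Input: "aaabcaab"
Scanning for longest run:
  Position 1 ('a'): continues run of 'a', length=2
  Position 2 ('a'): continues run of 'a', length=3
  Position 3 ('b'): new char, reset run to 1
  Position 4 ('c'): new char, reset run to 1
  Position 5 ('a'): new char, reset run to 1
  Position 6 ('a'): continues run of 'a', length=2
  Position 7 ('b'): new char, reset run to 1
Longest run: 'a' with length 3

3


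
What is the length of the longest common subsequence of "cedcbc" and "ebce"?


LCS of "cedcbc" and "ebce"
DP table:
           e    b    c    e
      0    0    0    0    0
  c   0    0    0    1    1
  e   0    1    1    1    2
  d   0    1    1    1    2
  c   0    1    1    2    2
  b   0    1    2    2    2
  c   0    1    2    3    3
LCS length = dp[6][4] = 3

3


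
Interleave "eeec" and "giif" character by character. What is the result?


Interleaving "eeec" and "giif":
  Position 0: 'e' from first, 'g' from second => "eg"
  Position 1: 'e' from first, 'i' from second => "ei"
  Position 2: 'e' from first, 'i' from second => "ei"
  Position 3: 'c' from first, 'f' from second => "cf"
Result: egeieicf

egeieicf


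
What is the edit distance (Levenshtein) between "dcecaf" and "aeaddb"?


Computing edit distance: "dcecaf" -> "aeaddb"
DP table:
           a    e    a    d    d    b
      0    1    2    3    4    5    6
  d   1    1    2    3    3    4    5
  c   2    2    2    3    4    4    5
  e   3    3    2    3    4    5    5
  c   4    4    3    3    4    5    6
  a   5    4    4    3    4    5    6
  f   6    5    5    4    4    5    6
Edit distance = dp[6][6] = 6

6


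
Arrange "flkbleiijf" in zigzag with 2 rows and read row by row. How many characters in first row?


Zigzag "flkbleiijf" into 2 rows:
Placing characters:
  'f' => row 0
  'l' => row 1
  'k' => row 0
  'b' => row 1
  'l' => row 0
  'e' => row 1
  'i' => row 0
  'i' => row 1
  'j' => row 0
  'f' => row 1
Rows:
  Row 0: "fklij"
  Row 1: "lbeif"
First row length: 5

5


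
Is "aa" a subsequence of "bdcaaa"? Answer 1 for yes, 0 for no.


Check if "aa" is a subsequence of "bdcaaa"
Greedy scan:
  Position 0 ('b'): no match needed
  Position 1 ('d'): no match needed
  Position 2 ('c'): no match needed
  Position 3 ('a'): matches sub[0] = 'a'
  Position 4 ('a'): matches sub[1] = 'a'
  Position 5 ('a'): no match needed
All 2 characters matched => is a subsequence

1


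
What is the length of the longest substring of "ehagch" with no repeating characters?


Input: "ehagch"
Sliding window (track last position of each char):
  Position 0 ('e'): window [0,0] length 1 -- new best
  Position 1 ('h'): window [0,1] length 2 -- new best
  Position 2 ('a'): window [0,2] length 3 -- new best
  Position 3 ('g'): window [0,3] length 4 -- new best
  Position 4 ('c'): window [0,4] length 5 -- new best
  Position 5 ('h'): repeat (last at 1), move window start to 2
  Position 5 ('h'): window [2,5] length 4
Longest substring with no repeats: "ehagc" with length 5

5


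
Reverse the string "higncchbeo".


Input: higncchbeo
Reading characters right to left:
  Position 9: 'o'
  Position 8: 'e'
  Position 7: 'b'
  Position 6: 'h'
  Position 5: 'c'
  Position 4: 'c'
  Position 3: 'n'
  Position 2: 'g'
  Position 1: 'i'
  Position 0: 'h'
Reversed: oebhccngih

oebhccngih


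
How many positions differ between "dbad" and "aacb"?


Comparing "dbad" and "aacb" position by position:
  Position 0: 'd' vs 'a' => DIFFER
  Position 1: 'b' vs 'a' => DIFFER
  Position 2: 'a' vs 'c' => DIFFER
  Position 3: 'd' vs 'b' => DIFFER
Positions that differ: 4

4


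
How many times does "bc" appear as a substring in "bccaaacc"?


Searching for "bc" in "bccaaacc"
Scanning each position:
  Position 0: "bc" => MATCH
  Position 1: "cc" => no
  Position 2: "ca" => no
  Position 3: "aa" => no
  Position 4: "aa" => no
  Position 5: "ac" => no
  Position 6: "cc" => no
Total occurrences: 1

1


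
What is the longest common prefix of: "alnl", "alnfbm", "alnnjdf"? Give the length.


Words: alnl, alnfbm, alnnjdf
  Position 0: all 'a' => match
  Position 1: all 'l' => match
  Position 2: all 'n' => match
  Position 3: ('l', 'f', 'n') => mismatch, stop
LCP = "aln" (length 3)

3


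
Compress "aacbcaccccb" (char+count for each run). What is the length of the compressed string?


Input: aacbcaccccb
Runs:
  'a' x 2 => "a2"
  'c' x 1 => "c1"
  'b' x 1 => "b1"
  'c' x 1 => "c1"
  'a' x 1 => "a1"
  'c' x 4 => "c4"
  'b' x 1 => "b1"
Compressed: "a2c1b1c1a1c4b1"
Compressed length: 14

14


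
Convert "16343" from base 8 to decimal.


Input: "16343" in base 8
Positional expansion:
  Digit '1' (value 1) x 8^4 = 4096
  Digit '6' (value 6) x 8^3 = 3072
  Digit '3' (value 3) x 8^2 = 192
  Digit '4' (value 4) x 8^1 = 32
  Digit '3' (value 3) x 8^0 = 3
Sum = 7395

7395


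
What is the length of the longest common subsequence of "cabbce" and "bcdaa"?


LCS of "cabbce" and "bcdaa"
DP table:
           b    c    d    a    a
      0    0    0    0    0    0
  c   0    0    1    1    1    1
  a   0    0    1    1    2    2
  b   0    1    1    1    2    2
  b   0    1    1    1    2    2
  c   0    1    2    2    2    2
  e   0    1    2    2    2    2
LCS length = dp[6][5] = 2

2


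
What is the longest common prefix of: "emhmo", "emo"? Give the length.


Words: emhmo, emo
  Position 0: all 'e' => match
  Position 1: all 'm' => match
  Position 2: ('h', 'o') => mismatch, stop
LCP = "em" (length 2)

2


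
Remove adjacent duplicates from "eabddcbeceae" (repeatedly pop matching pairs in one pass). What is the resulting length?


Input: eabddcbeceae
Stack-based adjacent duplicate removal:
  Read 'e': push. Stack: e
  Read 'a': push. Stack: ea
  Read 'b': push. Stack: eab
  Read 'd': push. Stack: eabd
  Read 'd': matches stack top 'd' => pop. Stack: eab
  Read 'c': push. Stack: eabc
  Read 'b': push. Stack: eabcb
  Read 'e': push. Stack: eabcbe
  Read 'c': push. Stack: eabcbec
  Read 'e': push. Stack: eabcbece
  Read 'a': push. Stack: eabcbecea
  Read 'e': push. Stack: eabcbeceae
Final stack: "eabcbeceae" (length 10)

10


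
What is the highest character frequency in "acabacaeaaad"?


Input: acabacaeaaad
Character counts:
  'a': 7
  'b': 1
  'c': 2
  'd': 1
  'e': 1
Maximum frequency: 7

7


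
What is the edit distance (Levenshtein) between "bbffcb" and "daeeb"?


Computing edit distance: "bbffcb" -> "daeeb"
DP table:
           d    a    e    e    b
      0    1    2    3    4    5
  b   1    1    2    3    4    4
  b   2    2    2    3    4    4
  f   3    3    3    3    4    5
  f   4    4    4    4    4    5
  c   5    5    5    5    5    5
  b   6    6    6    6    6    5
Edit distance = dp[6][5] = 5

5


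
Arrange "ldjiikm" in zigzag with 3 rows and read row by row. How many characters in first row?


Zigzag "ldjiikm" into 3 rows:
Placing characters:
  'l' => row 0
  'd' => row 1
  'j' => row 2
  'i' => row 1
  'i' => row 0
  'k' => row 1
  'm' => row 2
Rows:
  Row 0: "li"
  Row 1: "dik"
  Row 2: "jm"
First row length: 2

2


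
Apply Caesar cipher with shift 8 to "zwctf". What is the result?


Caesar cipher: shift "zwctf" by 8
  'z' (pos 25) + 8 = pos 7 = 'h'
  'w' (pos 22) + 8 = pos 4 = 'e'
  'c' (pos 2) + 8 = pos 10 = 'k'
  't' (pos 19) + 8 = pos 1 = 'b'
  'f' (pos 5) + 8 = pos 13 = 'n'
Result: hekbn

hekbn


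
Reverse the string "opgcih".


Input: opgcih
Reading characters right to left:
  Position 5: 'h'
  Position 4: 'i'
  Position 3: 'c'
  Position 2: 'g'
  Position 1: 'p'
  Position 0: 'o'
Reversed: hicgpo

hicgpo


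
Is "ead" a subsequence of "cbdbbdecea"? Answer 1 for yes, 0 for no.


Check if "ead" is a subsequence of "cbdbbdecea"
Greedy scan:
  Position 0 ('c'): no match needed
  Position 1 ('b'): no match needed
  Position 2 ('d'): no match needed
  Position 3 ('b'): no match needed
  Position 4 ('b'): no match needed
  Position 5 ('d'): no match needed
  Position 6 ('e'): matches sub[0] = 'e'
  Position 7 ('c'): no match needed
  Position 8 ('e'): no match needed
  Position 9 ('a'): matches sub[1] = 'a'
Only matched 2/3 characters => not a subsequence

0


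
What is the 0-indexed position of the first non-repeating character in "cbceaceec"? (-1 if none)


Input: cbceaceec
Character frequencies:
  'a': 1
  'b': 1
  'c': 4
  'e': 3
Scanning left to right for freq == 1:
  Position 0 ('c'): freq=4, skip
  Position 1 ('b'): unique! => answer = 1

1


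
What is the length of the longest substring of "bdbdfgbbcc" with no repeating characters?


Input: "bdbdfgbbcc"
Sliding window (track last position of each char):
  Position 0 ('b'): window [0,0] length 1 -- new best
  Position 1 ('d'): window [0,1] length 2 -- new best
  Position 2 ('b'): repeat (last at 0), move window start to 1
  Position 2 ('b'): window [1,2] length 2
  Position 3 ('d'): repeat (last at 1), move window start to 2
  Position 3 ('d'): window [2,3] length 2
  Position 4 ('f'): window [2,4] length 3 -- new best
  Position 5 ('g'): window [2,5] length 4 -- new best
  Position 6 ('b'): repeat (last at 2), move window start to 3
  Position 6 ('b'): window [3,6] length 4
  Position 7 ('b'): repeat (last at 6), move window start to 7
  Position 7 ('b'): window [7,7] length 1
  Position 8 ('c'): window [7,8] length 2
  Position 9 ('c'): repeat (last at 8), move window start to 9
  Position 9 ('c'): window [9,9] length 1
Longest substring with no repeats: "bdfg" with length 4

4


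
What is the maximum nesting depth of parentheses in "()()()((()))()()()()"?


Input: "()()()((()))()()()()"
Tracking depth:
  Position 0 '(': depth becomes 1
  Position 1 ')': depth becomes 0
  Position 2 '(': depth becomes 1
  Position 3 ')': depth becomes 0
  Position 4 '(': depth becomes 1
  Position 5 ')': depth becomes 0
  Position 6 '(': depth becomes 1
  Position 7 '(': depth becomes 2
  Position 8 '(': depth becomes 3
  Position 9 ')': depth becomes 2
  Position 10 ')': depth becomes 1
  Position 11 ')': depth becomes 0
  Position 12 '(': depth becomes 1
  Position 13 ')': depth becomes 0
  Position 14 '(': depth becomes 1
  Position 15 ')': depth becomes 0
  Position 16 '(': depth becomes 1
  Position 17 ')': depth becomes 0
  Position 18 '(': depth becomes 1
  Position 19 ')': depth becomes 0
Maximum depth reached: 3

3


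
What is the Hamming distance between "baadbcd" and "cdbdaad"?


Comparing "baadbcd" and "cdbdaad" position by position:
  Position 0: 'b' vs 'c' => differ
  Position 1: 'a' vs 'd' => differ
  Position 2: 'a' vs 'b' => differ
  Position 3: 'd' vs 'd' => same
  Position 4: 'b' vs 'a' => differ
  Position 5: 'c' vs 'a' => differ
  Position 6: 'd' vs 'd' => same
Total differences (Hamming distance): 5

5


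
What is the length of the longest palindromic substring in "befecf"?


Input: "befecf"
Checking substrings for palindromes:
  [1:4] "efe" (len 3) => palindrome
Longest palindromic substring: "efe" with length 3

3


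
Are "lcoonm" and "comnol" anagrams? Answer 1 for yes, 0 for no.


Strings: "lcoonm", "comnol"
Sorted first:  clmnoo
Sorted second: clmnoo
Sorted forms match => anagrams

1


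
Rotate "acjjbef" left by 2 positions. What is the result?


Input: "acjjbef", rotate left by 2
First 2 characters: "ac"
Remaining characters: "jjbef"
Concatenate remaining + first: "jjbef" + "ac" = "jjbefac"

jjbefac


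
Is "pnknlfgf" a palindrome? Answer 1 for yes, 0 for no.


Input: pnknlfgf
Reversed: fgflnknp
  Compare pos 0 ('p') with pos 7 ('f'): MISMATCH
  Compare pos 1 ('n') with pos 6 ('g'): MISMATCH
  Compare pos 2 ('k') with pos 5 ('f'): MISMATCH
  Compare pos 3 ('n') with pos 4 ('l'): MISMATCH
Result: not a palindrome

0


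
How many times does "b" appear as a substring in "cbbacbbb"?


Searching for "b" in "cbbacbbb"
Scanning each position:
  Position 0: "c" => no
  Position 1: "b" => MATCH
  Position 2: "b" => MATCH
  Position 3: "a" => no
  Position 4: "c" => no
  Position 5: "b" => MATCH
  Position 6: "b" => MATCH
  Position 7: "b" => MATCH
Total occurrences: 5

5


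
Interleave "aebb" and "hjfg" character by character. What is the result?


Interleaving "aebb" and "hjfg":
  Position 0: 'a' from first, 'h' from second => "ah"
  Position 1: 'e' from first, 'j' from second => "ej"
  Position 2: 'b' from first, 'f' from second => "bf"
  Position 3: 'b' from first, 'g' from second => "bg"
Result: ahejbfbg

ahejbfbg


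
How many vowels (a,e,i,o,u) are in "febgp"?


Input: febgp
Checking each character:
  'f' at position 0: consonant
  'e' at position 1: vowel (running total: 1)
  'b' at position 2: consonant
  'g' at position 3: consonant
  'p' at position 4: consonant
Total vowels: 1

1


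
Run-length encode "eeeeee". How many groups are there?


Input: eeeeee
Scanning for consecutive runs:
  Group 1: 'e' x 6 (positions 0-5)
Total groups: 1

1


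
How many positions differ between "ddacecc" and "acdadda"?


Comparing "ddacecc" and "acdadda" position by position:
  Position 0: 'd' vs 'a' => DIFFER
  Position 1: 'd' vs 'c' => DIFFER
  Position 2: 'a' vs 'd' => DIFFER
  Position 3: 'c' vs 'a' => DIFFER
  Position 4: 'e' vs 'd' => DIFFER
  Position 5: 'c' vs 'd' => DIFFER
  Position 6: 'c' vs 'a' => DIFFER
Positions that differ: 7

7


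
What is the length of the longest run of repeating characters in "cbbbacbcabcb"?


Input: "cbbbacbcabcb"
Scanning for longest run:
  Position 1 ('b'): new char, reset run to 1
  Position 2 ('b'): continues run of 'b', length=2
  Position 3 ('b'): continues run of 'b', length=3
  Position 4 ('a'): new char, reset run to 1
  Position 5 ('c'): new char, reset run to 1
  Position 6 ('b'): new char, reset run to 1
  Position 7 ('c'): new char, reset run to 1
  Position 8 ('a'): new char, reset run to 1
  Position 9 ('b'): new char, reset run to 1
  Position 10 ('c'): new char, reset run to 1
  Position 11 ('b'): new char, reset run to 1
Longest run: 'b' with length 3

3
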